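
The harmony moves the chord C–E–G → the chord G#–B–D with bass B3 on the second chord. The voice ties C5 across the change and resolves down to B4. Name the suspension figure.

9–8 suspension.

At the second chord the bass is B3. The suspended C5 lies a ninth above the bass; after resolving down by step to B4, the interval above the bass becomes an octave.
Suspension figures are named by those two intervals: 9–8.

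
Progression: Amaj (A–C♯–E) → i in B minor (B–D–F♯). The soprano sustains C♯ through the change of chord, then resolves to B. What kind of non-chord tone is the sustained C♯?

The harmony at that moment is B minor triad (B, D, F♯); C♯ is not a chord tone.
It is held over (the same pitch as the preceding C♯) and left by step down to B.
Held over from the previous chord and resolving down by step — a suspension.

C♯ is a suspension.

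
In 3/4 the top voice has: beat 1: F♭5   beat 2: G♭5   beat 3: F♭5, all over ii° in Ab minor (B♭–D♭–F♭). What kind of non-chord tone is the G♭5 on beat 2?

Upper neighbor tone.

The harmony at that moment is B♭ diminished triad (B♭, D♭, F♭); G♭5 is not a chord tone.
It is approached by step up from F♭5 and left by step down to F♭5.
Step away and step back to the same note — a neighbor tone (upper neighbor).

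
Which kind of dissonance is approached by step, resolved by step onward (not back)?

Approach: by step. Departure: by step, continuing in the same direction.
Stepwise on both sides with no change of direction means the note fills in the space between two different chord tones — a passing tone. (Had it turned back to its starting note it would be a neighbor tone instead.)

Passing tone.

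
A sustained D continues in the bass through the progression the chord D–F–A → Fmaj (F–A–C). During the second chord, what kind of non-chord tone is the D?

The harmony at that moment is F major triad (F, A, C); D is not a chord tone.
It is held over (the same pitch as the preceding D) and then sustained as the same pitch into the next harmony.
Sustained through a change of harmony — a pedal tone.

Pedal tone (pedal point).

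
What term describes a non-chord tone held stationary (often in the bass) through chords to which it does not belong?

Pedal tone.

Approach: none. Departure: none — a single pitch is sustained while the chords change around it, passing through harmonies that do not contain it.
No melodic motion at all; the dissonance is created entirely by the moving harmonies against the stationary note — a pedal tone (pedal point).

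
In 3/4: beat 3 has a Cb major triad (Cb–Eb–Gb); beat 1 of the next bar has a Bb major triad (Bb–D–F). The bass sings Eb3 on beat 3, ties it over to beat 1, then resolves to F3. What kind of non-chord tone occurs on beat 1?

Retardation.

The harmony at that moment is Bb major triad (Bb, D, F); Eb3 is not a chord tone.
It is held over (the same pitch as the preceding Eb3) and left by step up to F3.
Held over from the previous chord and resolving up by step — a retardation.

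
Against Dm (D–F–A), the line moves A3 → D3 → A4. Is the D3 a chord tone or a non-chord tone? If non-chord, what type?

D minor triad contains D, F, A; D is the root, so it is a chord tone.

Chord tone (the root of D minor triad).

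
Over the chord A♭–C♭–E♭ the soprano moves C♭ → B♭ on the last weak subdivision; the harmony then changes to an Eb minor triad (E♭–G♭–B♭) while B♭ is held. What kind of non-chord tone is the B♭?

The harmony at that moment is A♭ minor triad (A♭, C♭, E♭); B♭ is not a chord tone.
It is approached by step down from C♭ and then sustained as the same pitch into the next harmony.
Arriving early and becoming a chord tone when the harmony changes — an anticipation.

B♭ is an anticipation.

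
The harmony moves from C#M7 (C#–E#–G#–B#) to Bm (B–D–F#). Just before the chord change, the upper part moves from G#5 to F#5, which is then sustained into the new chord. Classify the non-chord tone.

F#5 is an anticipation.

The harmony at that moment is C# major seventh chord (C#, E#, G#, B#); F#5 is not a chord tone.
It is approached by step down from G#5 and then sustained as the same pitch into the next harmony.
Arriving early and becoming a chord tone when the harmony changes — an anticipation.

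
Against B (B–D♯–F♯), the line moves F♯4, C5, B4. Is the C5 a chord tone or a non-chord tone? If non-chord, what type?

The harmony at that moment is B major triad (B, D♯, F♯); C5 is not a chord tone.
It is approached by leap up from F♯4 and left by step down to B4.
Leap in, step out — an appoggiatura.

Non-chord tone — an appoggiatura.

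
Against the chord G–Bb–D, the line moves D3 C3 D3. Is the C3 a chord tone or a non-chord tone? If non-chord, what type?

The harmony at that moment is G minor triad (G, Bb, D); C3 is not a chord tone.
It is approached by step down from D3 and left by step up to D3.
Step away and step back to the same note — a neighbor tone (lower neighbor).

Non-chord tone — a neighbor tone.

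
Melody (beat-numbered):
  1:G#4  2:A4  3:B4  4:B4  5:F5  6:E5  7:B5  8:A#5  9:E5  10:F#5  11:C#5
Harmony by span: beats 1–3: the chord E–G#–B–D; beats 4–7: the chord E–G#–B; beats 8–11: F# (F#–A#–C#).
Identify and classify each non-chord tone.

The harmony at that moment is E dominant seventh chord (E, G#, B, D); A4 is not a chord tone.
It is approached by step up from G#4 and left by step up to B4.
Step in, step out in the same direction — a passing tone.
The harmony at that moment is E major triad (E, G#, B); F5 is not a chord tone.
It is approached by leap up from B4 and left by step down to E5.
Leap in, step out — an appoggiatura.
The harmony at that moment is F# major triad (F#, A#, C#); E5 is not a chord tone.
It is approached by leap down from A#5 and left by step up to F#5.
Leap in, step out — an appoggiatura.

A4 (beat 2) — passing tone; F5 (beat 5) — appoggiatura; E5 (beat 9) — appoggiatura.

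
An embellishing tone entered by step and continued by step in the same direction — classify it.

Passing tone.

Approach: by step. Departure: by step, continuing in the same direction.
Stepwise on both sides with no change of direction means the note fills in the space between two different chord tones — a passing tone. (Had it turned back to its starting note it would be a neighbor tone instead.)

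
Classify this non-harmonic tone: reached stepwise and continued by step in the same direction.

Passing tone.

Approach: by step. Departure: by step, continuing in the same direction.
Stepwise on both sides with no change of direction means the note fills in the space between two different chord tones — a passing tone. (Had it turned back to its starting note it would be a neighbor tone instead.)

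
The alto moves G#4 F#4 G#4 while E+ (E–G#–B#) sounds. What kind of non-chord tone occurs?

F#4 is a neighbor tone.

The harmony at that moment is E augmented triad (E, G#, B#); F#4 is not a chord tone.
It is approached by step down from G#4 and left by step up to G#4.
Step away and step back to the same note — a neighbor tone (lower neighbor).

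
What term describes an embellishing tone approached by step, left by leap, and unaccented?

Approach: by step. Departure: by leap. Metric position: weak.
Step in, leap out, from a weak position — an escape tone (échappée). (It is the mirror image of the appoggiatura, which leaps in and steps out on a strong beat.)

Escape tone.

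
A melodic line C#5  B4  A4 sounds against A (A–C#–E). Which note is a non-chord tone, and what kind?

The harmony at that moment is A major triad (A, C#, E); B4 is not a chord tone.
It is approached by step down from C#5 and left by step down to A4.
Step in, step out in the same direction — a passing tone.

B4 is a passing tone.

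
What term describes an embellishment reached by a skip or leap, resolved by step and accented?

Appoggiatura.

Approach: by leap. Departure: by step. Metric position: strong.
Leap in, step out, in a metrically strong position — an appoggiatura. (It is the mirror image of the escape tone, which steps in and leaps out from a weak position.)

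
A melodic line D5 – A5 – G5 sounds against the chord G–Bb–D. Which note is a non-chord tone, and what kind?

A5 is an appoggiatura.

The harmony at that moment is G minor triad (G, Bb, D); A5 is not a chord tone.
It is approached by leap up from D5 and left by step down to G5.
Leap in, step out — an appoggiatura.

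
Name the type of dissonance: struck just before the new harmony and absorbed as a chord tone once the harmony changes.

Anticipation.

Approach: ahead of the chord change (typically by step), so it is dissonant against the current harmony. Departure: none — the same pitch is restated or held and is a chord tone of the new harmony.
Dissonant first, consonant once the harmony catches up: the note simply arrives early — an anticipation. (The reverse timing, consonant first and dissonant after the change, would be a suspension or retardation.)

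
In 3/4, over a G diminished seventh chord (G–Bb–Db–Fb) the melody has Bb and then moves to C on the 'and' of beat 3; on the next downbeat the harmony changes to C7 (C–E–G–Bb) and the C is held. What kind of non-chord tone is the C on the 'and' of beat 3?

The harmony at that moment is G diminished seventh chord (G, Bb, Db, Fb); C is not a chord tone.
It is approached by step up from Bb and then sustained as the same pitch into the next harmony.
Arriving early and becoming a chord tone when the harmony changes — an anticipation.

Anticipation.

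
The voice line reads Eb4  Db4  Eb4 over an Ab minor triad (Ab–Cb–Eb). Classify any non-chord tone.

The harmony at that moment is Ab minor triad (Ab, Cb, Eb); Db4 is not a chord tone.
It is approached by step down from Eb4 and left by step up to Eb4.
Step away and step back to the same note — a neighbor tone (lower neighbor).

Db4 is a neighbor tone.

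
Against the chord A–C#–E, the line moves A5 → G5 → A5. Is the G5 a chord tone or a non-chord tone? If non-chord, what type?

The harmony at that moment is A major triad (A, C#, E); G5 is not a chord tone.
It is approached by step down from A5 and left by step up to A5.
Step away and step back to the same note — a neighbor tone (lower neighbor).

Non-chord tone — a neighbor tone.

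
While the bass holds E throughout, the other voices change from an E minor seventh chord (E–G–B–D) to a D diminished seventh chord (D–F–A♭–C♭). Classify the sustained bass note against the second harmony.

Pedal tone (pedal point).

The harmony at that moment is D diminished seventh chord (D, F, A♭, C♭); E is not a chord tone.
It is held over (the same pitch as the preceding E) and then sustained as the same pitch into the next harmony.
Sustained through a change of harmony — a pedal tone.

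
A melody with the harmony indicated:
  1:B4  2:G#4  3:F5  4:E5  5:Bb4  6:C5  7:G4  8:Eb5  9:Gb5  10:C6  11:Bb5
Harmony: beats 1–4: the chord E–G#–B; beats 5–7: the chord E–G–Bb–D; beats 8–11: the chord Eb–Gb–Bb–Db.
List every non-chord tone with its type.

F5 (beat 3) — appoggiatura; C5 (beat 6) — escape tone; C6 (beat 10) — appoggiatura.

The harmony at that moment is E major triad (E, G#, B); F5 is not a chord tone.
It is approached by leap up from G#4 and left by step down to E5.
Leap in, step out — an appoggiatura.
The harmony at that moment is E half-diminished seventh chord (E, G, Bb, D); C5 is not a chord tone.
It is approached by step up from Bb4 and left by leap down to G4.
Step in, leap out — an escape tone.
The harmony at that moment is Eb minor seventh chord (Eb, Gb, Bb, Db); C6 is not a chord tone.
It is approached by leap up from Gb5 and left by step down to Bb5.
Leap in, step out — an appoggiatura.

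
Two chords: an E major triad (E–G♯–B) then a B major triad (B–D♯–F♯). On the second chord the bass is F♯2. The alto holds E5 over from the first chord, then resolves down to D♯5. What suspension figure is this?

At the second chord the bass is F♯2. The suspended E5 lies a seventh above the bass; after resolving down by step to D♯5, the interval above the bass becomes a sixth.
Suspension figures are named by those two intervals: 7–6.

7–6 suspension.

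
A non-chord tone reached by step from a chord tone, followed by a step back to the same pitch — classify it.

Approach: by step. Departure: by step in the opposite direction, back to the starting pitch.
Stepwise on both sides but reversing to return to the same chord tone — a neighbor tone. (Had it continued onward in the same direction it would be a passing tone instead.)

Neighbor tone.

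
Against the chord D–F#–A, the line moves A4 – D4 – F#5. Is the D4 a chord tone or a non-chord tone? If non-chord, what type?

D major triad contains D, F#, A; D is the root, so it is a chord tone.

Chord tone (the root of D major triad).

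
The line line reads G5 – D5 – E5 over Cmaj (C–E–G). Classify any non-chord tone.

The harmony at that moment is C major triad (C, E, G); D5 is not a chord tone.
It is approached by leap down from G5 and left by step up to E5.
Leap in, step out — an appoggiatura.

D5 is an appoggiatura.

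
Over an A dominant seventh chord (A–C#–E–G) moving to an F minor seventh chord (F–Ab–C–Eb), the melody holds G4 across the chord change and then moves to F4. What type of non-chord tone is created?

The harmony at that moment is F minor seventh chord (F, Ab, C, Eb); G4 is not a chord tone.
It is held over (the same pitch as the preceding G4) and left by step down to F4.
Held over from the previous chord and resolving down by step — a suspension.

G4 is a suspension.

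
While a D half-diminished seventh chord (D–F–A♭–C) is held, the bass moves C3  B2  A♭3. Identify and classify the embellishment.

The harmony at that moment is D half-diminished seventh chord (D, F, A♭, C); B2 is not a chord tone.
It is approached by step down from C3 and left by leap up to A♭3.
Step in, leap out — an escape tone.

B2 is an escape tone.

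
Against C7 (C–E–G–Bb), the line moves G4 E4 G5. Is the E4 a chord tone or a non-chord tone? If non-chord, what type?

Chord tone (the third of C dominant seventh chord).

C dominant seventh chord contains C, E, G, Bb; E is the third, so it is a chord tone.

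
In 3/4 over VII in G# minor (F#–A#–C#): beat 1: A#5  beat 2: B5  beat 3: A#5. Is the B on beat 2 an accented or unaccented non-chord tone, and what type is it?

The harmony at that moment is F# major triad (F#, A#, C#); B5 is not a chord tone.
It is approached by step up from A#5 and left by step down to A#5.
Step away and step back to the same note — a neighbor tone (upper neighbor).
It falls on a weak beat, so it is unaccented.

Unaccented neighbor tone.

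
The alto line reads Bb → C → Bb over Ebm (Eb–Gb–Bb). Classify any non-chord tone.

C is a neighbor tone.

The harmony at that moment is Eb minor triad (Eb, Gb, Bb); C is not a chord tone.
It is approached by step up from Bb and left by step down to Bb.
Step away and step back to the same note — a neighbor tone (upper neighbor).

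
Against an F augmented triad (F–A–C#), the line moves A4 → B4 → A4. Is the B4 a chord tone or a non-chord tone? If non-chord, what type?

The harmony at that moment is F augmented triad (F, A, C#); B4 is not a chord tone.
It is approached by step up from A4 and left by step down to A4.
Step away and step back to the same note — a neighbor tone (upper neighbor).

Non-chord tone — a neighbor tone.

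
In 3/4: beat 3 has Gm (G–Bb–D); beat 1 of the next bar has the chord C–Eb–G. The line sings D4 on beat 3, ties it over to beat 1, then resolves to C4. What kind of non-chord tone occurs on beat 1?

Suspension.

The harmony at that moment is C minor triad (C, Eb, G); D4 is not a chord tone.
It is held over (the same pitch as the preceding D4) and left by step down to C4.
Held over from the previous chord and resolving down by step — a suspension.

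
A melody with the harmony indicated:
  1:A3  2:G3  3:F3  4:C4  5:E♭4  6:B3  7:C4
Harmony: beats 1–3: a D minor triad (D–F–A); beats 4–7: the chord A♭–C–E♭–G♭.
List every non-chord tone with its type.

The harmony at that moment is D minor triad (D, F, A); G3 is not a chord tone.
It is approached by step down from A3 and left by step down to F3.
Step in, step out in the same direction — a passing tone.
The harmony at that moment is A♭ dominant seventh chord (A♭, C, E♭, G♭); B3 is not a chord tone.
It is approached by leap down from E♭4 and left by step up to C4.
Leap in, step out — an appoggiatura.

G3 (beat 2) — passing tone; B3 (beat 6) — appoggiatura.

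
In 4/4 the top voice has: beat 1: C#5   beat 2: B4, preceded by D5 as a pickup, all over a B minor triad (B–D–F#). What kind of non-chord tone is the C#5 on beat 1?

Passing tone.

The harmony at that moment is B minor triad (B, D, F#); C#5 is not a chord tone.
It is approached by step down from D5 and left by step down to B4.
Step in, step out in the same direction — a passing tone.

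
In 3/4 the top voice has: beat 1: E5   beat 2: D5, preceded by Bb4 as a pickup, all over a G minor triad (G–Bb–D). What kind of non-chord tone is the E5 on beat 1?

Appoggiatura.

The harmony at that moment is G minor triad (G, Bb, D); E5 is not a chord tone.
It is approached by leap up from Bb4 and left by step down to D5.
Leap in, step out, metrically accented — an appoggiatura.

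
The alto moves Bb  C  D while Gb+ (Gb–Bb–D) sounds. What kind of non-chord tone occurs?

C is a passing tone.

The harmony at that moment is Gb augmented triad (Gb, Bb, D); C is not a chord tone.
It is approached by step up from Bb and left by step up to D.
Step in, step out in the same direction — a passing tone.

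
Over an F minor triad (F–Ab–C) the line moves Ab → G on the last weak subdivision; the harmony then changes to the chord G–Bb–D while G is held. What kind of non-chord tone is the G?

The harmony at that moment is F minor triad (F, Ab, C); G is not a chord tone.
It is approached by step down from Ab and then sustained as the same pitch into the next harmony.
Arriving early and becoming a chord tone when the harmony changes — an anticipation.

G is an anticipation.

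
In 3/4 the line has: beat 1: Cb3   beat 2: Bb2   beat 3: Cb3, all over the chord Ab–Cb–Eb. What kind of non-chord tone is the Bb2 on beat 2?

Lower neighbor tone.

The harmony at that moment is Ab minor triad (Ab, Cb, Eb); Bb2 is not a chord tone.
It is approached by step down from Cb3 and left by step up to Cb3.
Step away and step back to the same note — a neighbor tone (lower neighbor).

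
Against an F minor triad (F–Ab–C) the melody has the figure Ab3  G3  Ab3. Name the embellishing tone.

G3 is a neighbor tone.

The harmony at that moment is F minor triad (F, Ab, C); G3 is not a chord tone.
It is approached by step down from Ab3 and left by step up to Ab3.
Step away and step back to the same note — a neighbor tone (lower neighbor).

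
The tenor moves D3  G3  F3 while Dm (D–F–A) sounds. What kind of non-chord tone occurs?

G3 is an appoggiatura.

The harmony at that moment is D minor triad (D, F, A); G3 is not a chord tone.
It is approached by leap up from D3 and left by step down to F3.
Leap in, step out — an appoggiatura.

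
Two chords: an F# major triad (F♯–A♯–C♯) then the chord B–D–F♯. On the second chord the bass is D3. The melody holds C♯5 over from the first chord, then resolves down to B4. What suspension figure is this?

7–6 suspension.

At the second chord the bass is D3. The suspended C♯5 lies a seventh above the bass; after resolving down by step to B4, the interval above the bass becomes a sixth.
Suspension figures are named by those two intervals: 7–6.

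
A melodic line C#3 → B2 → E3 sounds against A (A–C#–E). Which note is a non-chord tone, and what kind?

B2 is an escape tone.

The harmony at that moment is A major triad (A, C#, E); B2 is not a chord tone.
It is approached by step down from C#3 and left by leap up to E3.
Step in, leap out — an escape tone.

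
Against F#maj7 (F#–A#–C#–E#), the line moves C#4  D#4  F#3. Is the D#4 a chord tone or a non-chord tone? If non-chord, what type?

The harmony at that moment is F# major seventh chord (F#, A#, C#, E#); D#4 is not a chord tone.
It is approached by step up from C#4 and left by leap down to F#3.
Step in, leap out — an escape tone.

Non-chord tone — an escape tone.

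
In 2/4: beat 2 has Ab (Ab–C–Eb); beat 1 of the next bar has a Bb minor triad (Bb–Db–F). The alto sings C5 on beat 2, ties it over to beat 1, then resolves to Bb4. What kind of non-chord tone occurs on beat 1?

Suspension.

The harmony at that moment is Bb minor triad (Bb, Db, F); C5 is not a chord tone.
It is held over (the same pitch as the preceding C5) and left by step down to Bb4.
Held over from the previous chord and resolving down by step — a suspension.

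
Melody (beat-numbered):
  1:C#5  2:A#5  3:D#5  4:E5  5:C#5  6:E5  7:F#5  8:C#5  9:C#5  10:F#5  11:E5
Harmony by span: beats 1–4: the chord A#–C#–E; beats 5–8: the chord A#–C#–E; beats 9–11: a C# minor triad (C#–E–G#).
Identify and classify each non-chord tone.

D#5 (beat 3) — appoggiatura; F#5 (beat 7) — escape tone; F#5 (beat 10) — appoggiatura.

The harmony at that moment is A# diminished triad (A#, C#, E); D#5 is not a chord tone.
It is approached by leap down from A#5 and left by step up to E5.
Leap in, step out — an appoggiatura.
The harmony at that moment is A# diminished triad (A#, C#, E); F#5 is not a chord tone.
It is approached by step up from E5 and left by leap down to C#5.
Step in, leap out — an escape tone.
The harmony at that moment is C# minor triad (C#, E, G#); F#5 is not a chord tone.
It is approached by leap up from C#5 and left by step down to E5.
Leap in, step out — an appoggiatura.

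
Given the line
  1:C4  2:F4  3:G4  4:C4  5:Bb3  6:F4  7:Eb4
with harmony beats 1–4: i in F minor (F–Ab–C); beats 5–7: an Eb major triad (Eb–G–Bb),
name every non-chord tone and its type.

The harmony at that moment is F minor triad (F, Ab, C); G4 is not a chord tone.
It is approached by step up from F4 and left by leap down to C4.
Step in, leap out — an escape tone.
The harmony at that moment is Eb major triad (Eb, G, Bb); F4 is not a chord tone.
It is approached by leap up from Bb3 and left by step down to Eb4.
Leap in, step out — an appoggiatura.

G4 (beat 3) — escape tone; F4 (beat 6) — appoggiatura.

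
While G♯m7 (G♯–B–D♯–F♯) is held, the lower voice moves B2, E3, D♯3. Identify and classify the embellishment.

E3 is an appoggiatura.

The harmony at that moment is G♯ minor seventh chord (G♯, B, D♯, F♯); E3 is not a chord tone.
It is approached by leap up from B2 and left by step down to D♯3.
Leap in, step out — an appoggiatura.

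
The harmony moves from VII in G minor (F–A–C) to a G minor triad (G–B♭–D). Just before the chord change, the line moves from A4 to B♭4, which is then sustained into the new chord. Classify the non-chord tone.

The harmony at that moment is F major triad (F, A, C); B♭4 is not a chord tone.
It is approached by step up from A4 and then sustained as the same pitch into the next harmony.
Arriving early and becoming a chord tone when the harmony changes — an anticipation.

B♭4 is an anticipation.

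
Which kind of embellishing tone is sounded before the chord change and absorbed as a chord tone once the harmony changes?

Approach: ahead of the chord change (typically by step), so it is dissonant against the current harmony. Departure: none — the same pitch is restated or held and is a chord tone of the new harmony.
Dissonant first, consonant once the harmony catches up: the note simply arrives early — an anticipation. (The reverse timing, consonant first and dissonant after the change, would be a suspension or retardation.)

Anticipation.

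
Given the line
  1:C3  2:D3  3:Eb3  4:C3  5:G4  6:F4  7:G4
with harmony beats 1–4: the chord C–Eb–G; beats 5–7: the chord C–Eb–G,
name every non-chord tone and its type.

The harmony at that moment is C minor triad (C, Eb, G); D3 is not a chord tone.
It is approached by step up from C3 and left by step up to Eb3.
Step in, step out in the same direction — a passing tone.
The harmony at that moment is C minor triad (C, Eb, G); F4 is not a chord tone.
It is approached by step down from G4 and left by step up to G4.
Step away and step back to the same note — a neighbor tone (lower neighbor).

D3 (beat 2) — passing tone; F4 (beat 6) — neighbor tone.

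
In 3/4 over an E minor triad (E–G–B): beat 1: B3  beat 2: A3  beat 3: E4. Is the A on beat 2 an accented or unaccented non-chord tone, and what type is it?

The harmony at that moment is E minor triad (E, G, B); A3 is not a chord tone.
It is approached by step down from B3 and left by leap up to E4.
Step in, leap out — an escape tone.
It falls on a weak beat, so it is unaccented.

Unaccented escape tone.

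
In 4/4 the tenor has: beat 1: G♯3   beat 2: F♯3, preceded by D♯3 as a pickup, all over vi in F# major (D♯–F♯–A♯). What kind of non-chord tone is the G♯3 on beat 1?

Appoggiatura.

The harmony at that moment is D♯ minor triad (D♯, F♯, A♯); G♯3 is not a chord tone.
It is approached by leap up from D♯3 and left by step down to F♯3.
Leap in, step out, metrically accented — an appoggiatura.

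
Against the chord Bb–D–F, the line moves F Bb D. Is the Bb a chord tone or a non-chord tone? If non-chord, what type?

Bb major triad contains Bb, D, F; Bb is the root, so it is a chord tone.

Chord tone (the root of Bb major triad).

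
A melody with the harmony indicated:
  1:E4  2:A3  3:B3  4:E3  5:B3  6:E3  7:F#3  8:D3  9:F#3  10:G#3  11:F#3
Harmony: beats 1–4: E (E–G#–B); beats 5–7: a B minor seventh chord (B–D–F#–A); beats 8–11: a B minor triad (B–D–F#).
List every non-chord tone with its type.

The harmony at that moment is E major triad (E, G#, B); A3 is not a chord tone.
It is approached by leap down from E4 and left by step up to B3.
Leap in, step out — an appoggiatura.
The harmony at that moment is B minor seventh chord (B, D, F#, A); E3 is not a chord tone.
It is approached by leap down from B3 and left by step up to F#3.
Leap in, step out — an appoggiatura.
The harmony at that moment is B minor triad (B, D, F#); G#3 is not a chord tone.
It is approached by step up from F#3 and left by step down to F#3.
Step away and step back to the same note — a neighbor tone (upper neighbor).

A3 (beat 2) — appoggiatura; E3 (beat 6) — appoggiatura; G#3 (beat 10) — neighbor tone.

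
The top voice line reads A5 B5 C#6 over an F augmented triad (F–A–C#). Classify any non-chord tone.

The harmony at that moment is F augmented triad (F, A, C#); B5 is not a chord tone.
It is approached by step up from A5 and left by step up to C#6.
Step in, step out in the same direction — a passing tone.

B5 is a passing tone.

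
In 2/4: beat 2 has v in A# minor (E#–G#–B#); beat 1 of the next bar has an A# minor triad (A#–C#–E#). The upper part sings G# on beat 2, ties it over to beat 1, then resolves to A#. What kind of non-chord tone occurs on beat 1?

Retardation.

The harmony at that moment is A# minor triad (A#, C#, E#); G# is not a chord tone.
It is held over (the same pitch as the preceding G#) and left by step up to A#.
Held over from the previous chord and resolving up by step — a retardation.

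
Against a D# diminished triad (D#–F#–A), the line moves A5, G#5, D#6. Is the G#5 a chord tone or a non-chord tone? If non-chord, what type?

Non-chord tone — an escape tone.

The harmony at that moment is D# diminished triad (D#, F#, A); G#5 is not a chord tone.
It is approached by step down from A5 and left by leap up to D#6.
Step in, leap out — an escape tone.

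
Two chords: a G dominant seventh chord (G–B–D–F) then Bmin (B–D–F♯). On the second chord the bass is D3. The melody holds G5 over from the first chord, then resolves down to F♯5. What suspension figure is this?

At the second chord the bass is D3. The suspended G5 lies a fourth above the bass; after resolving down by step to F♯5, the interval above the bass becomes a third.
Suspension figures are named by those two intervals: 4–3.

4–3 suspension.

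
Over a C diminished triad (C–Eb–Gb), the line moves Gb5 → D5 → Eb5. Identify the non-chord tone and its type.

D5 is an appoggiatura.

The harmony at that moment is C diminished triad (C, Eb, Gb); D5 is not a chord tone.
It is approached by leap down from Gb5 and left by step up to Eb5.
Leap in, step out — an appoggiatura.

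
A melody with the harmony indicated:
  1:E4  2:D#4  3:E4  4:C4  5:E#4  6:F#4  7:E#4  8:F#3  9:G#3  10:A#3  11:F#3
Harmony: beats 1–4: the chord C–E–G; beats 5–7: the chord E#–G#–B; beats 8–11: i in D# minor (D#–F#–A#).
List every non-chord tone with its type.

The harmony at that moment is C major triad (C, E, G); D#4 is not a chord tone.
It is approached by step down from E4 and left by step up to E4.
Step away and step back to the same note — a neighbor tone (lower neighbor).
The harmony at that moment is E# diminished triad (E#, G#, B); F#4 is not a chord tone.
It is approached by step up from E#4 and left by step down to E#4.
Step away and step back to the same note — a neighbor tone (upper neighbor).
The harmony at that moment is D# minor triad (D#, F#, A#); G#3 is not a chord tone.
It is approached by step up from F#3 and left by step up to A#3.
Step in, step out in the same direction — a passing tone.

D#4 (beat 2) — neighbor tone; F#4 (beat 6) — neighbor tone; G#3 (beat 9) — passing tone.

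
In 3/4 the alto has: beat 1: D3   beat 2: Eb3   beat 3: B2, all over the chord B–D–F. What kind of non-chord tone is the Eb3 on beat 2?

The harmony at that moment is B diminished triad (B, D, F); Eb3 is not a chord tone.
It is approached by step up from D3 and left by leap down to B2.
Step in, leap out, on a weak beat — an escape tone.

Escape tone.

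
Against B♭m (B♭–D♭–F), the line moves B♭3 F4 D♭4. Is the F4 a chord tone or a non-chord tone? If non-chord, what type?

Bb minor triad contains B♭, D♭, F; F is the fifth, so it is a chord tone.

Chord tone (the fifth of Bb minor triad).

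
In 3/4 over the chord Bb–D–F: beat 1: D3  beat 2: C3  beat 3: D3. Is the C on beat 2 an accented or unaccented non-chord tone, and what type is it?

Unaccented neighbor tone.

The harmony at that moment is Bb major triad (Bb, D, F); C3 is not a chord tone.
It is approached by step down from D3 and left by step up to D3.
Step away and step back to the same note — a neighbor tone (lower neighbor).
It falls on a weak beat, so it is unaccented.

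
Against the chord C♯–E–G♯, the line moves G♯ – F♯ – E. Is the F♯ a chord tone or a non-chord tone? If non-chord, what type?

Non-chord tone — a passing tone.

The harmony at that moment is C♯ minor triad (C♯, E, G♯); F♯ is not a chord tone.
It is approached by step down from G♯ and left by step down to E.
Step in, step out in the same direction — a passing tone.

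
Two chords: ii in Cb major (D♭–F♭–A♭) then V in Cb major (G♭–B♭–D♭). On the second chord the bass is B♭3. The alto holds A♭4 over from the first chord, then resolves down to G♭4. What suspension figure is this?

At the second chord the bass is B♭3. The suspended A♭4 lies a seventh above the bass; after resolving down by step to G♭4, the interval above the bass becomes a sixth.
Suspension figures are named by those two intervals: 7–6.

7–6 suspension.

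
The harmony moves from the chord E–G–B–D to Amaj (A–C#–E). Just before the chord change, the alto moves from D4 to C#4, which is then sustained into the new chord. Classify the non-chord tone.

C#4 is an anticipation.

The harmony at that moment is E minor seventh chord (E, G, B, D); C#4 is not a chord tone.
It is approached by step down from D4 and then sustained as the same pitch into the next harmony.
Arriving early and becoming a chord tone when the harmony changes — an anticipation.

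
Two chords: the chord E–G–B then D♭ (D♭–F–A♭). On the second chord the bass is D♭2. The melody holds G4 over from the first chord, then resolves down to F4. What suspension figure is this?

At the second chord the bass is D♭2. The suspended G4 lies a fourth above the bass; after resolving down by step to F4, the interval above the bass becomes a third.
Suspension figures are named by those two intervals: 4–3.

4–3 suspension.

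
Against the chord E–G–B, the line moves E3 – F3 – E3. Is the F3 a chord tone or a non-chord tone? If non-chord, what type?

Non-chord tone — a neighbor tone.

The harmony at that moment is E minor triad (E, G, B); F3 is not a chord tone.
It is approached by step up from E3 and left by step down to E3.
Step away and step back to the same note — a neighbor tone (upper neighbor).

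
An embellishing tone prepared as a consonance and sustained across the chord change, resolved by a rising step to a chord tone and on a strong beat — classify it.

Retardation.

Approach: by preparation — the pitch is first a chord tone, then held (tied or repeated) while the harmony changes under it. Departure: up by step. Metric position: strong.
A prepared dissonance that resolves upward by step — a retardation. (The same figure resolving downward would be a suspension.)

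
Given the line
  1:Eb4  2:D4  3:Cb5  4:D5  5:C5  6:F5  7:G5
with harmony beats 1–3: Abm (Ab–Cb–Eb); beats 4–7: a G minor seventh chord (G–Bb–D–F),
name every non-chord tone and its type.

The harmony at that moment is Ab minor triad (Ab, Cb, Eb); D4 is not a chord tone.
It is approached by step down from Eb4 and left by leap up to Cb5.
Step in, leap out — an escape tone.
The harmony at that moment is G minor seventh chord (G, Bb, D, F); C5 is not a chord tone.
It is approached by step down from D5 and left by leap up to F5.
Step in, leap out — an escape tone.

D4 (beat 2) — escape tone; C5 (beat 5) — escape tone.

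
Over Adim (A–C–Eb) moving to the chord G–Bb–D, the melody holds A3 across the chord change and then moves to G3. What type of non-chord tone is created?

The harmony at that moment is G minor triad (G, Bb, D); A3 is not a chord tone.
It is held over (the same pitch as the preceding A3) and left by step down to G3.
Held over from the previous chord and resolving down by step — a suspension.

A3 is a suspension.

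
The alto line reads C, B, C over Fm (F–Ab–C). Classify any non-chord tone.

B is a neighbor tone.

The harmony at that moment is F minor triad (F, Ab, C); B is not a chord tone.
It is approached by step down from C and left by step up to C.
Step away and step back to the same note — a neighbor tone (lower neighbor).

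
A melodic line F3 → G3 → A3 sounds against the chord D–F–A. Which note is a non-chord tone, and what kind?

G3 is a passing tone.

The harmony at that moment is D minor triad (D, F, A); G3 is not a chord tone.
It is approached by step up from F3 and left by step up to A3.
Step in, step out in the same direction — a passing tone.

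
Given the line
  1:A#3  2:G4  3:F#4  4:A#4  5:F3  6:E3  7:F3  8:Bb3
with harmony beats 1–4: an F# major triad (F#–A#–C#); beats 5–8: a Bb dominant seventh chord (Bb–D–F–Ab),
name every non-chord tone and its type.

The harmony at that moment is F# major triad (F#, A#, C#); G4 is not a chord tone.
It is approached by leap up from A#3 and left by step down to F#4.
Leap in, step out — an appoggiatura.
The harmony at that moment is Bb dominant seventh chord (Bb, D, F, Ab); E3 is not a chord tone.
It is approached by step down from F3 and left by step up to F3.
Step away and step back to the same note — a neighbor tone (lower neighbor).

G4 (beat 2) — appoggiatura; E3 (beat 6) — neighbor tone.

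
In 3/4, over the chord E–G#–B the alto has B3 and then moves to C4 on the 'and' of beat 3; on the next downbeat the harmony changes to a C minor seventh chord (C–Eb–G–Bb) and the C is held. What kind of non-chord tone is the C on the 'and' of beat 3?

The harmony at that moment is E major triad (E, G#, B); C4 is not a chord tone.
It is approached by step up from B3 and then sustained as the same pitch into the next harmony.
Arriving early and becoming a chord tone when the harmony changes — an anticipation.

Anticipation.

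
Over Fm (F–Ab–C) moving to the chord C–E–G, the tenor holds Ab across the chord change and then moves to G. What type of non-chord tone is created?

The harmony at that moment is C major triad (C, E, G); Ab is not a chord tone.
It is held over (the same pitch as the preceding Ab) and left by step down to G.
Held over from the previous chord and resolving down by step — a suspension.

Ab is a suspension.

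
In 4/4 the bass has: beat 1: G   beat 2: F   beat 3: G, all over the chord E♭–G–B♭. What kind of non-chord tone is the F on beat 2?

The harmony at that moment is E♭ major triad (E♭, G, B♭); F is not a chord tone.
It is approached by step down from G and left by step up to G.
Step away and step back to the same note — a neighbor tone (lower neighbor).

Lower neighbor tone.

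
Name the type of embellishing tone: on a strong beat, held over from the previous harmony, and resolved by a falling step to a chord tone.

Approach: by preparation — the pitch is first a chord tone, then held (tied or repeated) while the harmony changes under it. Departure: down by step. Metric position: strong.
A prepared dissonance that resolves downward by step — a suspension. (The same figure resolving upward would be a retardation.)

Suspension.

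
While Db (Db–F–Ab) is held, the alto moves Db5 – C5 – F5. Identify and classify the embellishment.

The harmony at that moment is Db major triad (Db, F, Ab); C5 is not a chord tone.
It is approached by step down from Db5 and left by leap up to F5.
Step in, leap out — an escape tone.

C5 is an escape tone.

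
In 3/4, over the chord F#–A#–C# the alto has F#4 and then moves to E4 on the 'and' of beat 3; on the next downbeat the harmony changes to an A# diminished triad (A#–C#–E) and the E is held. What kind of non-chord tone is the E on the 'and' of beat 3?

Anticipation.

The harmony at that moment is F# major triad (F#, A#, C#); E4 is not a chord tone.
It is approached by step down from F#4 and then sustained as the same pitch into the next harmony.
Arriving early and becoming a chord tone when the harmony changes — an anticipation.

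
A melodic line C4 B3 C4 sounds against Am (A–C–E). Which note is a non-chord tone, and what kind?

B3 is a neighbor tone.

The harmony at that moment is A minor triad (A, C, E); B3 is not a chord tone.
It is approached by step down from C4 and left by step up to C4.
Step away and step back to the same note — a neighbor tone (lower neighbor).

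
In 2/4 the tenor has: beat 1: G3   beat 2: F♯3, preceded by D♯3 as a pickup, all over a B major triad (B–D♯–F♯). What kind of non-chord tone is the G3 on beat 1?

The harmony at that moment is B major triad (B, D♯, F♯); G3 is not a chord tone.
It is approached by leap up from D♯3 and left by step down to F♯3.
Leap in, step out, metrically accented — an appoggiatura.

Appoggiatura.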